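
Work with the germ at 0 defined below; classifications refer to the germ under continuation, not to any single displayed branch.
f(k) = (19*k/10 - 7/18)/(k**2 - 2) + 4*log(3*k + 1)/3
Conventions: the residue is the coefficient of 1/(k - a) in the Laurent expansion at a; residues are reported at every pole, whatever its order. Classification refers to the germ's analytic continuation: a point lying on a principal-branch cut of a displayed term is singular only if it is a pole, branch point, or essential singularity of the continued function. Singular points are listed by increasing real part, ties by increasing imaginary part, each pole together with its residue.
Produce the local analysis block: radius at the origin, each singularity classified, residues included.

Radius of convergence at 0: 1/3.
At -sqrt(2): a pole of order 1; residue 19/20 + (7/72)*sqrt(2).
At -1/3: a logarithmic branch point.
At sqrt(2): a pole of order 1; residue 19/20 - (7/72)*sqrt(2).

Denominator factor (k**2 - 2): discriminant 8, real irrational roots sqrt(2) and -sqrt(2); poles of order 1, moduli sqrt(2) and sqrt(2).
Branch term (4/3)*log(1 - k/(-1/3)): its argument vanishes at k = -1/3, a logarithmic branch point, modulus 1/3.
The radius of convergence is the smallest modulus among the singular points: 1/3.
The branch term is analytic at -sqrt(2) and contributes nothing to the residue; only the rational part matters.
The factor k**2 - 2 splits as (k - a)(k - a') with a = -sqrt(2), a' = sqrt(2). At the order-1 pole a set g(k) = (k - a)*(rational part) = [19*k/10 - 7/18] / (k - a').
Simple pole: residue = g(a) at a = -sqrt(2), which is 19/20 + (7/72)*sqrt(2).
The branch term is analytic at sqrt(2) and contributes nothing to the residue; only the rational part matters.
The factor k**2 - 2 splits as (k - a)(k - a') with a = sqrt(2), a' = -sqrt(2). At the order-1 pole a set g(k) = (k - a)*(rational part) = [19*k/10 - 7/18] / (k - a').
Simple pole: residue = g(a) at a = sqrt(2), which is 19/20 - (7/72)*sqrt(2).
List the singular points by increasing real part (a conjugate pair: the negative imaginary part first).


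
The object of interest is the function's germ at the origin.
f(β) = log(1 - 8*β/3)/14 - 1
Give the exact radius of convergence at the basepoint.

Branch term (1/14)*log(1 - β/(3/8)): its argument vanishes at β = 3/8, a logarithmic branch point, modulus 3/8.
The radius of convergence is the smallest modulus among the singular points: 3/8.

The radius of convergence is 3/8.


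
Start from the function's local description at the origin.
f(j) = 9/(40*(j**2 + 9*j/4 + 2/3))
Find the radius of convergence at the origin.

The radius of convergence is 9/8 - (1/24)*sqrt(345).

Denominator factor (j**2 + 9*j/4 + 2/3): discriminant 115/48, real irrational roots -9/8 + (1/24)*sqrt(345) and -9/8 - (1/24)*sqrt(345); poles of order 1, moduli 9/8 - (1/24)*sqrt(345) and 9/8 + (1/24)*sqrt(345).
The radius of convergence is the smallest modulus among the singular points: 9/8 - (1/24)*sqrt(345).


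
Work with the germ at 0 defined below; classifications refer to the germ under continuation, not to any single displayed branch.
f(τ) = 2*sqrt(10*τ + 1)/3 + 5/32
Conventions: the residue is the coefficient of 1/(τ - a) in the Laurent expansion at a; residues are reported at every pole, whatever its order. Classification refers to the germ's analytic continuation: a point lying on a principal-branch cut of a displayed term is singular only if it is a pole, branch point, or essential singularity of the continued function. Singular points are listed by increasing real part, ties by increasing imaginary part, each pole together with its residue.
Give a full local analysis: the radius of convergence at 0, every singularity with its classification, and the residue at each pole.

Branch term (2/3)*sqrt(1 - τ/(-1/10)): its argument vanishes at τ = -1/10, a square-root branch point, modulus 1/10.
The radius of convergence is the smallest modulus among the singular points: 1/10.

Radius of convergence at 0: 1/10.
At -1/10: an algebraic (square-root) branch point.


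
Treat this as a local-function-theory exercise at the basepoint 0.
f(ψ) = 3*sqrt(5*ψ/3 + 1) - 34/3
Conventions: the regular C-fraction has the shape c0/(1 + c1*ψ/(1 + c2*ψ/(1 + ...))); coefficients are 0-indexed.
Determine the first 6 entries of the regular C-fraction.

The regular C-fraction coefficients are [-25/3, 3/10, 7/60, 125/84, -55/84, -35/132].

Taylor coefficients (expand at 0): a_0 = -25/3, a_1 = 5/2, a_2 = -25/24, a_3 = 125/144, a_4 = -3125/3456, a_5 = 21875/20736.
c0 = a_0 = -25/3. Peel one level at a time: if S = 1 + c*ψ/S' with S'(0) = 1, then c is the ψ-coefficient of S and S' = c*ψ/(S - 1).
S_1 = c0/f = 1 + (3/10)*ψ + (-7/200)*ψ^2 + ...; c1 = 3/10.
S_2 = c1*ψ/(S_1 - 1) = 1 + (7/60)*ψ + (-25/144)*ψ^2 + ...; c2 = 7/60.
S_3 = c2*ψ/(S_2 - 1) = 1 + (125/84)*ψ + (6875/7056)*ψ^2 + ...; c3 = 125/84.
S_4 = c3*ψ/(S_3 - 1) = 1 + (-55/84)*ψ + (-25/144)*ψ^2 + ...; c4 = -55/84.
S_5 = c4*ψ/(S_4 - 1) = 1 + (-35/132)*ψ + ...; c5 = -35/132.


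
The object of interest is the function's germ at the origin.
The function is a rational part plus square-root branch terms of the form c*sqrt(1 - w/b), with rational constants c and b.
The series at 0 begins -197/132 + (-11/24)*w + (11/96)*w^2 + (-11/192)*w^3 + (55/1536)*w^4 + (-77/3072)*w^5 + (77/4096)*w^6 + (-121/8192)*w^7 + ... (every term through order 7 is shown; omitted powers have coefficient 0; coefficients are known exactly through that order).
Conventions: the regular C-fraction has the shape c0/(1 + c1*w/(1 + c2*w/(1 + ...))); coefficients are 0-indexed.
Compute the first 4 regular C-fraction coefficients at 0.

The regular C-fraction coefficients are [-197/132, -121/394, 439/788, 197/1756].

Taylor coefficients (read off): a_0 = -197/132, a_1 = -11/24, a_2 = 11/96, a_3 = -11/192.
c0 = a_0 = -197/132. Peel one level at a time: if S = 1 + c*w/S' with S'(0) = 1, then c is the w-coefficient of S and S' = c*w/(S - 1).
S_1 = c0/f = 1 + (-121/394)*w + (53119/310472)*w^2 + ...; c1 = -121/394.
S_2 = c1*w/(S_1 - 1) = 1 + (439/788)*w + (-1/16)*w^2 + ...; c2 = 439/788.
S_3 = c2*w/(S_2 - 1) = 1 + (197/1756)*w + ...; c3 = 197/1756.


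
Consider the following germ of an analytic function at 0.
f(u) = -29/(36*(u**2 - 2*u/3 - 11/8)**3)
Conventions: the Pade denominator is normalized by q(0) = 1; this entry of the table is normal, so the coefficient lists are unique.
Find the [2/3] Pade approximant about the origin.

Taylor coefficients needed (expand at 0): a_0 = 3712/11979, a_1 = -59392/131769, a_2 = 4840448/4348377, a_3 = -716505088/430489323, a_4 = 13399310336/4735382553, a_5 = -640627769344/156267624249.
Write the denominator as Q(u) = 1 + q1*u + q2*u^2 + q3*u^3. Requiring Q*f - P = O(u^6) with deg P <= 2 kills the coefficients of u^3..u^5 in Q*f:
  u^3: a_3 + q1*a_2 + q2*a_1 + q3*a_0 = 0, i.e. -716505088/430489323 + (4840448/4348377)*q1 + (-59392/131769)*q2 + (3712/11979)*q3 = 0.
  u^4: a_4 + q1*a_3 + q2*a_2 + q3*a_1 = 0, i.e. 13399310336/4735382553 + (-716505088/430489323)*q1 + (4840448/4348377)*q2 + (-59392/131769)*q3 = 0.
  u^5: a_5 + q1*a_4 + q2*a_3 + q3*a_2 = 0, i.e. -640627769344/156267624249 + (13399310336/4735382553)*q1 + (-716505088/430489323)*q2 + (4840448/4348377)*q3 = 0.
Solving this linear system: q1 = 253831232/155173777, q2 = -3745236784/5120734641, q3 = -795344423680/506952729459.
The numerator is Q*f truncated at degree 2: P0 = a_0 = 3712/11979; P1 = a_1 + q1*a_0 = 1054504960/18776027017; P2 = a_2 + q1*a_1 + q2*a_0 = 2801906688/18776027017.

The Pade approximant has numerator coefficients [3712/11979, 1054504960/18776027017, 2801906688/18776027017]; denominator coefficients [1, 253831232/155173777, -3745236784/5120734641, -795344423680/506952729459].


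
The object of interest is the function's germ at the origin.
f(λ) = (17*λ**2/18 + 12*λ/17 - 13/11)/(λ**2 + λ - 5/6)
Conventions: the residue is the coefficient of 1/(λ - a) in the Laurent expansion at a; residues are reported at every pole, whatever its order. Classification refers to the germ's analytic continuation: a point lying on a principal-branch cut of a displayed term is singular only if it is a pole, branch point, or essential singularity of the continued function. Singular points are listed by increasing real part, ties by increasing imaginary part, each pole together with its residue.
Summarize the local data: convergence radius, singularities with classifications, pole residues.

Radius of convergence at 0: -1/2 + (1/6)*sqrt(39).
At -1/2 - (1/6)*sqrt(39): a pole of order 1; residue -73/612 + (107/5049)*sqrt(39).
At -1/2 + (1/6)*sqrt(39): a pole of order 1; residue -73/612 - (107/5049)*sqrt(39).

Denominator factor (λ**2 + λ - 5/6): discriminant 13/3, real irrational roots -1/2 + (1/6)*sqrt(39) and -1/2 - (1/6)*sqrt(39); poles of order 1, moduli -1/2 + (1/6)*sqrt(39) and 1/2 + (1/6)*sqrt(39).
The radius of convergence is the smallest modulus among the singular points: -1/2 + (1/6)*sqrt(39).
The factor λ**2 + λ - 5/6 splits as (λ - a)(λ - a') with a = -1/2 - (1/6)*sqrt(39), a' = -1/2 + (1/6)*sqrt(39). At the order-1 pole a set g(λ) = (λ - a)*f(λ) = [17*λ**2/18 + 12*λ/17 - 13/11] / (λ - a').
Simple pole: residue = g(a) at a = -1/2 - (1/6)*sqrt(39), which is -73/612 + (107/5049)*sqrt(39).
The factor λ**2 + λ - 5/6 splits as (λ - a)(λ - a') with a = -1/2 + (1/6)*sqrt(39), a' = -1/2 - (1/6)*sqrt(39). At the order-1 pole a set g(λ) = (λ - a)*f(λ) = [17*λ**2/18 + 12*λ/17 - 13/11] / (λ - a').
Simple pole: residue = g(a) at a = -1/2 + (1/6)*sqrt(39), which is -73/612 - (107/5049)*sqrt(39).
List the singular points by increasing real part (a conjugate pair: the negative imaginary part first).


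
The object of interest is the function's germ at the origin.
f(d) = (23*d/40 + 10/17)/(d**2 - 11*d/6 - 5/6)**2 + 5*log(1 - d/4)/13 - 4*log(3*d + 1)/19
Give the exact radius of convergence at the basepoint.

Denominator factor (d**2 - 11*d/6 - 5/6)^2: discriminant 241/36, real irrational roots 11/12 + (1/12)*sqrt(241) and 11/12 - (1/12)*sqrt(241); poles of order 2, moduli 11/12 + (1/12)*sqrt(241) and -11/12 + (1/12)*sqrt(241).
Branch term (-4/19)*log(1 - d/(-1/3)): its argument vanishes at d = -1/3, a logarithmic branch point, modulus 1/3.
Branch term (5/13)*log(1 - d/(4)): its argument vanishes at d = 4, a logarithmic branch point, modulus 4.
The radius of convergence is the smallest modulus among the singular points: 1/3.

The radius of convergence is 1/3.


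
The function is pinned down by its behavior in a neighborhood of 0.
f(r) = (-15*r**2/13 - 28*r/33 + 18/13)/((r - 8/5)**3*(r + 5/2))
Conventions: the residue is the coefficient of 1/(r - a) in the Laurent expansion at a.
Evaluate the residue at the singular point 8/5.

The residue is -1589750/29567109.

At the order-3 pole 8/5 set g(r) = (r - (8/5))^3*f(r) = (-15*r**2/13 - 28*r/33 + 18/13)/(r + 5/2).
Order-3 pole: residue = g''(a)/2; g''(8/5) = -3179500/29567109, so the residue is -1589750/29567109.


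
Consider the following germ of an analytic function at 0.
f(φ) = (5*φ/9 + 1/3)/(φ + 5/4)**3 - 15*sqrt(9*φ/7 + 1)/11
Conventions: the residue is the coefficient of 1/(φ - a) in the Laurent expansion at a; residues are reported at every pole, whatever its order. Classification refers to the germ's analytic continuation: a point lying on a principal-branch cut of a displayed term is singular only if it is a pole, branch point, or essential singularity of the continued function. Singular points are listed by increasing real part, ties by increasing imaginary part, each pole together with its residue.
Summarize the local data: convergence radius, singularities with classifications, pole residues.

Denominator factor (φ + 5/4)^3: pole of order 3 at -5/4, modulus 5/4.
Branch term (-15/11)*sqrt(1 - φ/(-7/9)): its argument vanishes at φ = -7/9, a square-root branch point, modulus 7/9.
The radius of convergence is the smallest modulus among the singular points: 7/9.
The branch term is analytic at -5/4 and contributes nothing to the residue; only the rational part matters.
At the order-3 pole -5/4 set g(φ) = (φ - (-5/4))^3*(rational part) = 5*φ/9 + 1/3.
Order-3 pole: residue = g''(a)/2; g''(-5/4) = 0, so the residue is 0.
List the singular points by increasing real part (a conjugate pair: the negative imaginary part first).

Radius of convergence at 0: 7/9.
At -5/4: a pole of order 3; residue 0.
At -7/9: an algebraic (square-root) branch point.


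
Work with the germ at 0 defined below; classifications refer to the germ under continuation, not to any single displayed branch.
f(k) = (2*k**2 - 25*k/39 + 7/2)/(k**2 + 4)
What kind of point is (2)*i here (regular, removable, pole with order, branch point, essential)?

The denominator factor k**2 + 4 vanishes at (2)*i and appears to the power 1; the numerator there equals (-9/2) - (50/39)*i, nonzero, and no other factor vanishes.
Hence a pole whose order is the multiplicity, 1.

The point is a pole of order 1.


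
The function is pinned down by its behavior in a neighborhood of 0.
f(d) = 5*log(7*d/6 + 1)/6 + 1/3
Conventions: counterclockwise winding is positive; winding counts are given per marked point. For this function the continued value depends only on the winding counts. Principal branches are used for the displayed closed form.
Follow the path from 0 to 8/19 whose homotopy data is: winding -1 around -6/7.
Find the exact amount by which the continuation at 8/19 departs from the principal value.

Continued minus principal equals -(5/3)*pi*i.

The rational part is single-valued and drops out of the difference; each branch term changes only by its own monodromy.
(5/6)*log(1 - d/(-6/7)): each positive loop around -6/7 adds 2*pi*i to the log, so winding -1 contributes (5/6)*(-1)*2*pi*i = -(5/3)*pi*i.
Summing the contributions at d = 8/19 gives -(5/3)*pi*i.


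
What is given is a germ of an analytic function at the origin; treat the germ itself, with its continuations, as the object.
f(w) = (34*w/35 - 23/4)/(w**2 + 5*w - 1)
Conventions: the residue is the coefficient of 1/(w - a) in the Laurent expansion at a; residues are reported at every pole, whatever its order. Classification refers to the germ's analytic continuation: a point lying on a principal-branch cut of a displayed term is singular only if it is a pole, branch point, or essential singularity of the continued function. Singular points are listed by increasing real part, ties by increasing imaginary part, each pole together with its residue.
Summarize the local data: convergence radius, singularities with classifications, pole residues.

Radius of convergence at 0: -5/2 + (1/2)*sqrt(29).
At -5/2 - (1/2)*sqrt(29): a pole of order 1; residue 17/35 + (229/812)*sqrt(29).
At -5/2 + (1/2)*sqrt(29): a pole of order 1; residue 17/35 - (229/812)*sqrt(29).

Denominator factor (w**2 + 5*w - 1): discriminant 29, real irrational roots -5/2 + (1/2)*sqrt(29) and -5/2 - (1/2)*sqrt(29); poles of order 1, moduli -5/2 + (1/2)*sqrt(29) and 5/2 + (1/2)*sqrt(29).
The radius of convergence is the smallest modulus among the singular points: -5/2 + (1/2)*sqrt(29).
The factor w**2 + 5*w - 1 splits as (w - a)(w - a') with a = -5/2 - (1/2)*sqrt(29), a' = -5/2 + (1/2)*sqrt(29). At the order-1 pole a set g(w) = (w - a)*f(w) = [34*w/35 - 23/4] / (w - a').
Simple pole: residue = g(a) at a = -5/2 - (1/2)*sqrt(29), which is 17/35 + (229/812)*sqrt(29).
The factor w**2 + 5*w - 1 splits as (w - a)(w - a') with a = -5/2 + (1/2)*sqrt(29), a' = -5/2 - (1/2)*sqrt(29). At the order-1 pole a set g(w) = (w - a)*f(w) = [34*w/35 - 23/4] / (w - a').
Simple pole: residue = g(a) at a = -5/2 + (1/2)*sqrt(29), which is 17/35 - (229/812)*sqrt(29).
List the singular points by increasing real part (a conjugate pair: the negative imaginary part first).


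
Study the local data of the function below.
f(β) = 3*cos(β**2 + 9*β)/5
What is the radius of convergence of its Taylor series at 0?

The radius of convergence is infinite.

The factor cos(β**2 + 9*β) is entire and contributes no finite singular point.
The polynomial part has no poles.
No finite singular points: the Taylor series at 0 converges everywhere.


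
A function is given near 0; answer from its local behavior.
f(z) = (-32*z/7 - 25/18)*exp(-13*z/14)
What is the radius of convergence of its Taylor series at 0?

The radius of convergence is infinite.

The factor exp(-13*z/14) is entire and contributes no finite singular point.
The polynomial part has no poles.
No finite singular points: the Taylor series at 0 converges everywhere.


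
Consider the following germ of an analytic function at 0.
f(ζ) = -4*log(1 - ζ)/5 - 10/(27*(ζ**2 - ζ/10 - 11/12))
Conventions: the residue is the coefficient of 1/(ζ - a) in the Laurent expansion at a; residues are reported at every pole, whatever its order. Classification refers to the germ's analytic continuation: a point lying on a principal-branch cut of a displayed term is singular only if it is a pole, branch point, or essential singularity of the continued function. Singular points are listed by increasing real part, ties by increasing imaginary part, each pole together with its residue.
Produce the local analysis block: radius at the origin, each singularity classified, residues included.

Radius of convergence at 0: -1/20 + (1/60)*sqrt(3309).
At 1/20 - (1/60)*sqrt(3309): a pole of order 1; residue (100/29781)*sqrt(3309).
At 1: a logarithmic branch point.
At 1/20 + (1/60)*sqrt(3309): a pole of order 1; residue -(100/29781)*sqrt(3309).

Denominator factor (ζ**2 - ζ/10 - 11/12): discriminant 1103/300, real irrational roots 1/20 + (1/60)*sqrt(3309) and 1/20 - (1/60)*sqrt(3309); poles of order 1, moduli 1/20 + (1/60)*sqrt(3309) and -1/20 + (1/60)*sqrt(3309).
Branch term (-4/5)*log(1 - ζ/(1)): its argument vanishes at ζ = 1, a logarithmic branch point, modulus 1.
The radius of convergence is the smallest modulus among the singular points: -1/20 + (1/60)*sqrt(3309).
The branch term is analytic at 1/20 - (1/60)*sqrt(3309) and contributes nothing to the residue; only the rational part matters.
The factor ζ**2 - ζ/10 - 11/12 splits as (ζ - a)(ζ - a') with a = 1/20 - (1/60)*sqrt(3309), a' = 1/20 + (1/60)*sqrt(3309). At the order-1 pole a set g(ζ) = (ζ - a)*(rational part) = [-10/27] / (ζ - a').
Simple pole: residue = g(a) at a = 1/20 - (1/60)*sqrt(3309), which is (100/29781)*sqrt(3309).
The branch term is analytic at 1/20 + (1/60)*sqrt(3309) and contributes nothing to the residue; only the rational part matters.
The factor ζ**2 - ζ/10 - 11/12 splits as (ζ - a)(ζ - a') with a = 1/20 + (1/60)*sqrt(3309), a' = 1/20 - (1/60)*sqrt(3309). At the order-1 pole a set g(ζ) = (ζ - a)*(rational part) = [-10/27] / (ζ - a').
Simple pole: residue = g(a) at a = 1/20 + (1/60)*sqrt(3309), which is -(100/29781)*sqrt(3309).
List the singular points by increasing real part (a conjugate pair: the negative imaginary part first).


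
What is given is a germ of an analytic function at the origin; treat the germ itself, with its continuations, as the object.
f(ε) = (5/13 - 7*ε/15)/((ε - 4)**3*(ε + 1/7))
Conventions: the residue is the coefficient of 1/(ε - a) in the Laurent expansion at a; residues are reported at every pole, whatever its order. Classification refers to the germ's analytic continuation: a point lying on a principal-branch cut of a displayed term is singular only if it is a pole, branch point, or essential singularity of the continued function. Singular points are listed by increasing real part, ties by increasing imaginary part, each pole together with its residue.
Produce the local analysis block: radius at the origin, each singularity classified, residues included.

Radius of convergence at 0: 1/7.
At -1/7: a pole of order 1; residue -30184/4755855.
At 4: a pole of order 3; residue 30184/4755855.

Denominator factor (ε + 1/7): pole of order 1 at -1/7, modulus 1/7.
Denominator factor (ε - 4)^3: pole of order 3 at 4, modulus 4.
The radius of convergence is the smallest modulus among the singular points: 1/7.
At the order-1 pole -1/7 set g(ε) = (ε - (-1/7))*f(ε) = (5/13 - 7*ε/15)/(ε - 4)**3.
Simple pole: residue = g(a) at a = -1/7, which is -30184/4755855.
At the order-3 pole 4 set g(ε) = (ε - (4))^3*f(ε) = (5/13 - 7*ε/15)/(ε + 1/7).
Order-3 pole: residue = g''(a)/2; g''(4) = 60368/4755855, so the residue is 30184/4755855.
List the singular points by increasing real part (a conjugate pair: the negative imaginary part first).


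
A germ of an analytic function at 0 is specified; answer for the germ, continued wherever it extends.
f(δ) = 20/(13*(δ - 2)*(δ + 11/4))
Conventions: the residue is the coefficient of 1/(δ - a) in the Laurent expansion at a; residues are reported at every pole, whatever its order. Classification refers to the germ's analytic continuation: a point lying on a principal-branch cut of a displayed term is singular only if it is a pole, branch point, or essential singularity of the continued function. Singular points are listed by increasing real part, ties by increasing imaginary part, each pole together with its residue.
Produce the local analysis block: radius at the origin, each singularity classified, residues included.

Denominator factor (δ - 2): pole of order 1 at 2, modulus 2.
Denominator factor (δ + 11/4): pole of order 1 at -11/4, modulus 11/4.
The radius of convergence is the smallest modulus among the singular points: 2.
At the order-1 pole -11/4 set g(δ) = (δ - (-11/4))*f(δ) = 20/(13*(δ - 2)).
Simple pole: residue = g(a) at a = -11/4, which is -80/247.
At the order-1 pole 2 set g(δ) = (δ - (2))*f(δ) = 20/(13*(δ + 11/4)).
Simple pole: residue = g(a) at a = 2, which is 80/247.
List the singular points by increasing real part (a conjugate pair: the negative imaginary part first).

Radius of convergence at 0: 2.
At -11/4: a pole of order 1; residue -80/247.
At 2: a pole of order 1; residue 80/247.


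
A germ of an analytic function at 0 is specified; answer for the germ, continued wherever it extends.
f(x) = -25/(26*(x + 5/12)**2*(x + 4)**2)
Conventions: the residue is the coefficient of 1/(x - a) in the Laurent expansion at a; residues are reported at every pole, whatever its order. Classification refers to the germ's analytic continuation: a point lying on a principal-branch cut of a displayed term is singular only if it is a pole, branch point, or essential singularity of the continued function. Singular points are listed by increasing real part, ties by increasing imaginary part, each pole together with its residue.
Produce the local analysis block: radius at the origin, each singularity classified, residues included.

Radius of convergence at 0: 5/12.
At -4: a pole of order 2; residue -43200/1033591.
At -5/12: a pole of order 2; residue 43200/1033591.

Denominator factor (x + 4)^2: pole of order 2 at -4, modulus 4.
Denominator factor (x + 5/12)^2: pole of order 2 at -5/12, modulus 5/12.
The radius of convergence is the smallest modulus among the singular points: 5/12.
At the order-2 pole -4 set g(x) = (x - (-4))^2*f(x) = -25/(26*(x + 5/12)**2).
Order-2 pole: residue = g'(a); g'(-4) = -43200/1033591, so the residue is -43200/1033591.
At the order-2 pole -5/12 set g(x) = (x - (-5/12))^2*f(x) = -25/(26*(x + 4)**2).
Order-2 pole: residue = g'(a); g'(-5/12) = 43200/1033591, so the residue is 43200/1033591.
List the singular points by increasing real part (a conjugate pair: the negative imaginary part first).


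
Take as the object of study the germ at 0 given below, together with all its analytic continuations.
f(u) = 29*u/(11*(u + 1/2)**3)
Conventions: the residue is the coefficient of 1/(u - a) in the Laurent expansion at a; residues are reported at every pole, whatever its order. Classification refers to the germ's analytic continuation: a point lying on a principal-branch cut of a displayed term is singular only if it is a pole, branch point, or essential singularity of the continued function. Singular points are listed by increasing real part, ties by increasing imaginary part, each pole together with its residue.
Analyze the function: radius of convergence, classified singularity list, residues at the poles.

Radius of convergence at 0: 1/2.
At -1/2: a pole of order 3; residue 0.

Denominator factor (u + 1/2)^3: pole of order 3 at -1/2, modulus 1/2.
The radius of convergence is the smallest modulus among the singular points: 1/2.
At the order-3 pole -1/2 set g(u) = (u - (-1/2))^3*f(u) = 29*u/11.
Order-3 pole: residue = g''(a)/2; g''(-1/2) = 0, so the residue is 0.


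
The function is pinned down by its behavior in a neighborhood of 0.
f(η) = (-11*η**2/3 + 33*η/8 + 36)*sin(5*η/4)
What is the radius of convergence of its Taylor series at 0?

The factor sin(5*η/4) is entire and contributes no finite singular point.
The polynomial part has no poles.
No finite singular points: the Taylor series at 0 converges everywhere.

The radius of convergence is infinite.


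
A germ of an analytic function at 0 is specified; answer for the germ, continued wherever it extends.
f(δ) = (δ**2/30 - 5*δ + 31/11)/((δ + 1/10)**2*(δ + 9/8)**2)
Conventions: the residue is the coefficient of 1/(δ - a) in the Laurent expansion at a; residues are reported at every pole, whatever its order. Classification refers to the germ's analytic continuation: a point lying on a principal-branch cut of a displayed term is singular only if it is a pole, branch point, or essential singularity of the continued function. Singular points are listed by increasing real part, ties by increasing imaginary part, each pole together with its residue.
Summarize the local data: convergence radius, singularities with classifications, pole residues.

Radius of convergence at 0: 1/10.
At -9/8: a pole of order 2; residue 202080/18491.
At -1/10: a pole of order 2; residue -202080/18491.

Denominator factor (δ + 1/10)^2: pole of order 2 at -1/10, modulus 1/10.
Denominator factor (δ + 9/8)^2: pole of order 2 at -9/8, modulus 9/8.
The radius of convergence is the smallest modulus among the singular points: 1/10.
At the order-2 pole -9/8 set g(δ) = (δ - (-9/8))^2*f(δ) = (δ**2/30 - 5*δ + 31/11)/(δ + 1/10)**2.
Order-2 pole: residue = g'(a); g'(-9/8) = 202080/18491, so the residue is 202080/18491.
At the order-2 pole -1/10 set g(δ) = (δ - (-1/10))^2*f(δ) = (δ**2/30 - 5*δ + 31/11)/(δ + 9/8)**2.
Order-2 pole: residue = g'(a); g'(-1/10) = -202080/18491, so the residue is -202080/18491.
List the singular points by increasing real part (a conjugate pair: the negative imaginary part first).


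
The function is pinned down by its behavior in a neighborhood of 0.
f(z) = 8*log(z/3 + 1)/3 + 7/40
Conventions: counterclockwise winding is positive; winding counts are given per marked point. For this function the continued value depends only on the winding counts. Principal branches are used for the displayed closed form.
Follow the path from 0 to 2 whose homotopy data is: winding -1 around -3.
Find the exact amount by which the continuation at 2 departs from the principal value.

The rational part is single-valued and drops out of the difference; each branch term changes only by its own monodromy.
(8/3)*log(1 - z/(-3)): each positive loop around -3 adds 2*pi*i to the log, so winding -1 contributes (8/3)*(-1)*2*pi*i = -(16/3)*pi*i.
Summing the contributions at z = 2 gives -(16/3)*pi*i.

Continued minus principal equals -(16/3)*pi*i.


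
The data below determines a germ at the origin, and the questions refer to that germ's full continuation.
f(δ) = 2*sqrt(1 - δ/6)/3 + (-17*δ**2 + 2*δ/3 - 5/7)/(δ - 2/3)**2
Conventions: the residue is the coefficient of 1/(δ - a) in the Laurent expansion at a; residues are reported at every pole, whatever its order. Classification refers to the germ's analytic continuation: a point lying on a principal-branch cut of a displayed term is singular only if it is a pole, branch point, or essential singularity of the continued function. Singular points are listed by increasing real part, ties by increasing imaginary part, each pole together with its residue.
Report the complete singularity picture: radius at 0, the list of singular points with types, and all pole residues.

Denominator factor (δ - 2/3)^2: pole of order 2 at 2/3, modulus 2/3.
Branch term (2/3)*sqrt(1 - δ/(6)): its argument vanishes at δ = 6, a square-root branch point, modulus 6.
The radius of convergence is the smallest modulus among the singular points: 2/3.
The branch term is analytic at 2/3 and contributes nothing to the residue; only the rational part matters.
At the order-2 pole 2/3 set g(δ) = (δ - (2/3))^2*(rational part) = -17*δ**2 + 2*δ/3 - 5/7.
Order-2 pole: residue = g'(a); g'(2/3) = -22, so the residue is -22.
List the singular points by increasing real part (a conjugate pair: the negative imaginary part first).

Radius of convergence at 0: 2/3.
At 2/3: a pole of order 2; residue -22.
At 6: an algebraic (square-root) branch point.


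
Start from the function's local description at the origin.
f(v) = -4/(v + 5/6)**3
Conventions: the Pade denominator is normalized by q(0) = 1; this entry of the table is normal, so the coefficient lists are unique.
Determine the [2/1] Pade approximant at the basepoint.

Taylor coefficients needed (expand at 0): a_0 = -864/125, a_1 = 15552/625, a_2 = -186624/3125, a_3 = 373248/3125.
Write the denominator as Q(v) = 1 + q1*v. Requiring Q*f - P = O(v^4) with deg P <= 2 kills the coefficients of v^3..v^3 in Q*f:
  v^3: a_3 + q1*a_2 = 0, i.e. 373248/3125 + (-186624/3125)*q1 = 0.
Solving this linear system: q1 = 2.
The numerator is Q*f truncated at degree 2: P0 = a_0 = -864/125; P1 = a_1 + q1*a_0 = 6912/625; P2 = a_2 + q1*a_1 = -31104/3125.

The Pade approximant has numerator coefficients [-864/125, 6912/625, -31104/3125]; denominator coefficients [1, 2].


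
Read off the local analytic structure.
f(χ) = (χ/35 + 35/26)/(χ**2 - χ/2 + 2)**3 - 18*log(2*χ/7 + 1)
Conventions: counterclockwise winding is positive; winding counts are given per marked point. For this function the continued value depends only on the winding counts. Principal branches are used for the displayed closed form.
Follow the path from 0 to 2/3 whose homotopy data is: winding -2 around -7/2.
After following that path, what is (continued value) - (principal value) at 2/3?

Continued minus principal equals (72)*pi*i.

The rational part is single-valued and drops out of the difference; each branch term changes only by its own monodromy.
(-18)*log(1 - χ/(-7/2)): each positive loop around -7/2 adds 2*pi*i to the log, so winding -2 contributes (-18)*(-2)*2*pi*i = (72)*pi*i.
Summing the contributions at χ = 2/3 gives (72)*pi*i.


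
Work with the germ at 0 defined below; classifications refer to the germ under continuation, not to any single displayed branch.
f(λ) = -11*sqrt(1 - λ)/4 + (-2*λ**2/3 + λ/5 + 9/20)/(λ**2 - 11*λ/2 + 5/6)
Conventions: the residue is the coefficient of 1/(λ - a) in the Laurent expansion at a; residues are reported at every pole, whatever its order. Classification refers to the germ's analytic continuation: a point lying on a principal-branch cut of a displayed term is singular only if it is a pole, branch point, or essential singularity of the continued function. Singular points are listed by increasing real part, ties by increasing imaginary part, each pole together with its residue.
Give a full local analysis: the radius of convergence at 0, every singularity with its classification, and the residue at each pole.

Denominator factor (λ**2 - 11*λ/2 + 5/6): discriminant 323/12, real irrational roots 11/4 + (1/12)*sqrt(969) and 11/4 - (1/12)*sqrt(969); poles of order 1, moduli 11/4 + (1/12)*sqrt(969) and 11/4 - (1/12)*sqrt(969).
Branch term (-11/4)*sqrt(1 - λ/(1)): its argument vanishes at λ = 1, a square-root branch point, modulus 1.
The radius of convergence is the smallest modulus among the singular points: 11/4 - (1/12)*sqrt(969).
The branch term is analytic at 11/4 - (1/12)*sqrt(969) and contributes nothing to the residue; only the rational part matters.
The factor λ**2 - 11*λ/2 + 5/6 splits as (λ - a)(λ - a') with a = 11/4 - (1/12)*sqrt(969), a' = 11/4 + (1/12)*sqrt(969). At the order-1 pole a set g(λ) = (λ - a)*(rational part) = [-2*λ**2/3 + λ/5 + 9/20] / (λ - a').
Simple pole: residue = g(a) at a = 11/4 - (1/12)*sqrt(969), which is -26/15 + (307/5814)*sqrt(969).
The branch term is analytic at 11/4 + (1/12)*sqrt(969) and contributes nothing to the residue; only the rational part matters.
The factor λ**2 - 11*λ/2 + 5/6 splits as (λ - a)(λ - a') with a = 11/4 + (1/12)*sqrt(969), a' = 11/4 - (1/12)*sqrt(969). At the order-1 pole a set g(λ) = (λ - a)*(rational part) = [-2*λ**2/3 + λ/5 + 9/20] / (λ - a').
Simple pole: residue = g(a) at a = 11/4 + (1/12)*sqrt(969), which is -26/15 - (307/5814)*sqrt(969).
List the singular points by increasing real part (a conjugate pair: the negative imaginary part first).

Radius of convergence at 0: 11/4 - (1/12)*sqrt(969).
At 11/4 - (1/12)*sqrt(969): a pole of order 1; residue -26/15 + (307/5814)*sqrt(969).
At 1: an algebraic (square-root) branch point.
At 11/4 + (1/12)*sqrt(969): a pole of order 1; residue -26/15 - (307/5814)*sqrt(969).


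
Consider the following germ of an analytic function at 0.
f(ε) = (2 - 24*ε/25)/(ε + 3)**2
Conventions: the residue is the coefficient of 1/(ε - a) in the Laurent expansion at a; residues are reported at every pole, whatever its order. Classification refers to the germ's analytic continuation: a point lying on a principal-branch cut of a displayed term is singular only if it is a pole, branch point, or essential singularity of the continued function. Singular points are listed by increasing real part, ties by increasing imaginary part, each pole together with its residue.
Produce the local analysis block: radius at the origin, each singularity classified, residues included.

Radius of convergence at 0: 3.
At -3: a pole of order 2; residue -24/25.

Denominator factor (ε + 3)^2: pole of order 2 at -3, modulus 3.
The radius of convergence is the smallest modulus among the singular points: 3.
At the order-2 pole -3 set g(ε) = (ε - (-3))^2*f(ε) = 2 - 24*ε/25.
Order-2 pole: residue = g'(a); g'(-3) = -24/25, so the residue is -24/25.


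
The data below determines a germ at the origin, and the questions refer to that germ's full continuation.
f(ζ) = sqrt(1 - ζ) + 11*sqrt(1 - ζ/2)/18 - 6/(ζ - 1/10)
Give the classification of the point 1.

The point is an algebraic (square-root) branch point.

The term (1)*sqrt(1 - ζ/(1)) has argument 1 - 1/(1) = 0 at 1: a square-root (algebraic, two-sheeted) branch point; the remaining terms are analytic or single-valued there.


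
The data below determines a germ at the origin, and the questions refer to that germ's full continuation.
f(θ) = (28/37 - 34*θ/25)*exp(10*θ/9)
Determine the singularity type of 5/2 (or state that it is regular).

There is no denominator, hence no pole anywhere.
The factor exp(10*θ/9) is entire.
So the germ continues analytically to 5/2.

The point is a regular point.


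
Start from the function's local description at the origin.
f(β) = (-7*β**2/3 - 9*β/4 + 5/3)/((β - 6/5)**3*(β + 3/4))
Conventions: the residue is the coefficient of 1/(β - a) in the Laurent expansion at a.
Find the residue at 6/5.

At the order-3 pole 6/5 set g(β) = (β - (6/5))^3*f(β) = (-7*β**2/3 - 9*β/4 + 5/3)/(β + 3/4).
Order-3 pole: residue = g''(a)/2; g''(6/5) = 98000/177957, so the residue is 49000/177957.

The residue is 49000/177957.


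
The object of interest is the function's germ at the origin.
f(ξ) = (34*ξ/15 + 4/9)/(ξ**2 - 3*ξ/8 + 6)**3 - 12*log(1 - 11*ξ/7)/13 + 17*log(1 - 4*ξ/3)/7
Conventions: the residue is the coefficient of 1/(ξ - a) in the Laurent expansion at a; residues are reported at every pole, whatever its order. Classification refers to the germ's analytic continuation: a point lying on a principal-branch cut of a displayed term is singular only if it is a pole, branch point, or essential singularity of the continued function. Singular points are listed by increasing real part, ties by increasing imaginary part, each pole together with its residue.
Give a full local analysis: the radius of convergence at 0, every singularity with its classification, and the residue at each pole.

Denominator factor (ξ**2 - 3*ξ/8 + 6)^3: discriminant -1527/64, complex-conjugate roots (3/16) + ((1/16)*sqrt(1527))*i and (3/16) - ((1/16)*sqrt(1527))*i; poles of order 3, moduli sqrt(6) and sqrt(6).
Branch term (17/7)*log(1 - ξ/(3/4)): its argument vanishes at ξ = 3/4, a logarithmic branch point, modulus 3/4.
Branch term (-12/13)*log(1 - ξ/(7/11)): its argument vanishes at ξ = 7/11, a logarithmic branch point, modulus 7/11.
The radius of convergence is the smallest modulus among the singular points: 7/11.
The branch terms are analytic at (3/16) - ((1/16)*sqrt(1527))*i and contribute nothing to the residue; only the rational part matters.
The factor ξ**2 - 3*ξ/8 + 6 splits as (ξ - a)(ξ - a') with a = (3/16) - ((1/16)*sqrt(1527))*i, a' = (3/16) + ((1/16)*sqrt(1527))*i. At the order-3 pole a set g(ξ) = (ξ - a)^3*(rational part) = [34*ξ/15 + 4/9] / (ξ - a')^3.
Order-3 pole: residue = g''(a)/2; g''((3/16) - ((1/16)*sqrt(1527))*i) = ((5128192/53408252745)*sqrt(1527))*i, so the residue is ((2564096/53408252745)*sqrt(1527))*i.
The branch terms are analytic at (3/16) + ((1/16)*sqrt(1527))*i and contribute nothing to the residue; only the rational part matters.
The factor ξ**2 - 3*ξ/8 + 6 splits as (ξ - a)(ξ - a') with a = (3/16) + ((1/16)*sqrt(1527))*i, a' = (3/16) - ((1/16)*sqrt(1527))*i. At the order-3 pole a set g(ξ) = (ξ - a)^3*(rational part) = [34*ξ/15 + 4/9] / (ξ - a')^3.
Order-3 pole: residue = g''(a)/2; g''((3/16) + ((1/16)*sqrt(1527))*i) = -((5128192/53408252745)*sqrt(1527))*i, so the residue is -((2564096/53408252745)*sqrt(1527))*i.
List the singular points by increasing real part (a conjugate pair: the negative imaginary part first).

Radius of convergence at 0: 7/11.
At (3/16) - ((1/16)*sqrt(1527))*i: a pole of order 3; residue ((2564096/53408252745)*sqrt(1527))*i.
At (3/16) + ((1/16)*sqrt(1527))*i: a pole of order 3; residue -((2564096/53408252745)*sqrt(1527))*i.
At 7/11: a logarithmic branch point.
At 3/4: a logarithmic branch point.


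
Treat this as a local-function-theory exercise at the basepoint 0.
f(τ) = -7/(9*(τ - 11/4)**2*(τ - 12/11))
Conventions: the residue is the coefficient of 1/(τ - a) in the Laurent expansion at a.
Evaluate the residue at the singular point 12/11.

The residue is -13552/47961.

At the order-1 pole 12/11 set g(τ) = (τ - (12/11))*f(τ) = -7/(9*(τ - 11/4)**2).
Simple pole: residue = g(a) at a = 12/11, which is -13552/47961.


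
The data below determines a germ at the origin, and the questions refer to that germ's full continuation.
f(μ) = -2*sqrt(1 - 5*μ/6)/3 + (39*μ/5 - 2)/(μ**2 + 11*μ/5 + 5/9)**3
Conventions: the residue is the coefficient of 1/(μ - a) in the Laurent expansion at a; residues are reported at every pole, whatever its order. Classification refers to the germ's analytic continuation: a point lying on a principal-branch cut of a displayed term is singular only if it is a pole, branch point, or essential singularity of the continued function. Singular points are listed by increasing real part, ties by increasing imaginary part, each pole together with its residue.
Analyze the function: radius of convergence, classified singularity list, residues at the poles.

Radius of convergence at 0: 11/10 - (1/30)*sqrt(589).
At -11/10 - (1/30)*sqrt(589): a pole of order 3; residue (48205125/204336469)*sqrt(589).
At -11/10 + (1/30)*sqrt(589): a pole of order 3; residue -(48205125/204336469)*sqrt(589).
At 6/5: an algebraic (square-root) branch point.

Denominator factor (μ**2 + 11*μ/5 + 5/9)^3: discriminant 589/225, real irrational roots -11/10 + (1/30)*sqrt(589) and -11/10 - (1/30)*sqrt(589); poles of order 3, moduli 11/10 - (1/30)*sqrt(589) and 11/10 + (1/30)*sqrt(589).
Branch term (-2/3)*sqrt(1 - μ/(6/5)): its argument vanishes at μ = 6/5, a square-root branch point, modulus 6/5.
The radius of convergence is the smallest modulus among the singular points: 11/10 - (1/30)*sqrt(589).
The branch term is analytic at -11/10 - (1/30)*sqrt(589) and contributes nothing to the residue; only the rational part matters.
The factor μ**2 + 11*μ/5 + 5/9 splits as (μ - a)(μ - a') with a = -11/10 - (1/30)*sqrt(589), a' = -11/10 + (1/30)*sqrt(589). At the order-3 pole a set g(μ) = (μ - a)^3*(rational part) = [39*μ/5 - 2] / (μ - a')^3.
Order-3 pole: residue = g''(a)/2; g''(-11/10 - (1/30)*sqrt(589)) = (96410250/204336469)*sqrt(589), so the residue is (48205125/204336469)*sqrt(589).
The branch term is analytic at -11/10 + (1/30)*sqrt(589) and contributes nothing to the residue; only the rational part matters.
The factor μ**2 + 11*μ/5 + 5/9 splits as (μ - a)(μ - a') with a = -11/10 + (1/30)*sqrt(589), a' = -11/10 - (1/30)*sqrt(589). At the order-3 pole a set g(μ) = (μ - a)^3*(rational part) = [39*μ/5 - 2] / (μ - a')^3.
Order-3 pole: residue = g''(a)/2; g''(-11/10 + (1/30)*sqrt(589)) = -(96410250/204336469)*sqrt(589), so the residue is -(48205125/204336469)*sqrt(589).
List the singular points by increasing real part (a conjugate pair: the negative imaginary part first).
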